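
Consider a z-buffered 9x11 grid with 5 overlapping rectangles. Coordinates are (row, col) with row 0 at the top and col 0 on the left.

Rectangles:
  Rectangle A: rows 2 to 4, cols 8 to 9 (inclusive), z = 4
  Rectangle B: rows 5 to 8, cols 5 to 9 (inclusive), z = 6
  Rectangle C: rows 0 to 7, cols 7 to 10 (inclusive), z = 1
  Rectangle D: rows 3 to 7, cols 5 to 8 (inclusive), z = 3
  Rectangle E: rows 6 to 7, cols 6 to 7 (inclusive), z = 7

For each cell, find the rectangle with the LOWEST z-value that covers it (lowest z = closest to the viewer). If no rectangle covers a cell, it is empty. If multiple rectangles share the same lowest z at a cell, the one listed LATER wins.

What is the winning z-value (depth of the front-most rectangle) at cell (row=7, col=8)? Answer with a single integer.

Check cell (7,8):
  A: rows 2-4 cols 8-9 -> outside (row miss)
  B: rows 5-8 cols 5-9 z=6 -> covers; best now B (z=6)
  C: rows 0-7 cols 7-10 z=1 -> covers; best now C (z=1)
  D: rows 3-7 cols 5-8 z=3 -> covers; best now C (z=1)
  E: rows 6-7 cols 6-7 -> outside (col miss)
Winner: C at z=1

Answer: 1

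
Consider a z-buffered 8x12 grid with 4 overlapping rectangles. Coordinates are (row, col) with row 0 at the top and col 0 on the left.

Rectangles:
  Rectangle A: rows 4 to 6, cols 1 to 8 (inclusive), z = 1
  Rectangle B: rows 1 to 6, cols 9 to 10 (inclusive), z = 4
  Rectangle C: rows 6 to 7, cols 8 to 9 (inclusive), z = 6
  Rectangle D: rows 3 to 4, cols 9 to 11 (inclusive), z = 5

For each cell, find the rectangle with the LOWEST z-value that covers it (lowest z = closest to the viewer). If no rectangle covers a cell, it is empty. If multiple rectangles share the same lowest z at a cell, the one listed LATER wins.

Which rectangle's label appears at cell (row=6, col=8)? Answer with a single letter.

Check cell (6,8):
  A: rows 4-6 cols 1-8 z=1 -> covers; best now A (z=1)
  B: rows 1-6 cols 9-10 -> outside (col miss)
  C: rows 6-7 cols 8-9 z=6 -> covers; best now A (z=1)
  D: rows 3-4 cols 9-11 -> outside (row miss)
Winner: A at z=1

Answer: A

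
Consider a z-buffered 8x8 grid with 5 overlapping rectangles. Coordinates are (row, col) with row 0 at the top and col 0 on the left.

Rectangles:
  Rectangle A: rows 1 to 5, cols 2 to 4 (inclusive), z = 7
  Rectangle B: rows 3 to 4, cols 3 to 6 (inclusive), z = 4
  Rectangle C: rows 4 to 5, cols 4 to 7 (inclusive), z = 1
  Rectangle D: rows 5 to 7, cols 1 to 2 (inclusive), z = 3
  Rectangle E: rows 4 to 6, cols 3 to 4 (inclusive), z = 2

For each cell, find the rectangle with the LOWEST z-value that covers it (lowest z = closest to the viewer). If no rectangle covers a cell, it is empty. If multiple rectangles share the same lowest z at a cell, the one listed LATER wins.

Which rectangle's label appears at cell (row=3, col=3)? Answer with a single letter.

Check cell (3,3):
  A: rows 1-5 cols 2-4 z=7 -> covers; best now A (z=7)
  B: rows 3-4 cols 3-6 z=4 -> covers; best now B (z=4)
  C: rows 4-5 cols 4-7 -> outside (row miss)
  D: rows 5-7 cols 1-2 -> outside (row miss)
  E: rows 4-6 cols 3-4 -> outside (row miss)
Winner: B at z=4

Answer: B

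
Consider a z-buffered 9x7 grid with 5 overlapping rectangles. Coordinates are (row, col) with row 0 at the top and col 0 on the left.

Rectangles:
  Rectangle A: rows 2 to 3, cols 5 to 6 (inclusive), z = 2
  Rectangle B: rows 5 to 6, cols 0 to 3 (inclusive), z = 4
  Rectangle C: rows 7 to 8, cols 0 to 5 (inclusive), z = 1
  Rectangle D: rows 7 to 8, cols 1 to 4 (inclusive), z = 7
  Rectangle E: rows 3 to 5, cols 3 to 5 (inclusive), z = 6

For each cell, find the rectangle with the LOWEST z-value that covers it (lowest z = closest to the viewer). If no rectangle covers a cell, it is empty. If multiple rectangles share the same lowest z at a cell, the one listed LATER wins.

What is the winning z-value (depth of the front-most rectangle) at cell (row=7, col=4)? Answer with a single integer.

Check cell (7,4):
  A: rows 2-3 cols 5-6 -> outside (row miss)
  B: rows 5-6 cols 0-3 -> outside (row miss)
  C: rows 7-8 cols 0-5 z=1 -> covers; best now C (z=1)
  D: rows 7-8 cols 1-4 z=7 -> covers; best now C (z=1)
  E: rows 3-5 cols 3-5 -> outside (row miss)
Winner: C at z=1

Answer: 1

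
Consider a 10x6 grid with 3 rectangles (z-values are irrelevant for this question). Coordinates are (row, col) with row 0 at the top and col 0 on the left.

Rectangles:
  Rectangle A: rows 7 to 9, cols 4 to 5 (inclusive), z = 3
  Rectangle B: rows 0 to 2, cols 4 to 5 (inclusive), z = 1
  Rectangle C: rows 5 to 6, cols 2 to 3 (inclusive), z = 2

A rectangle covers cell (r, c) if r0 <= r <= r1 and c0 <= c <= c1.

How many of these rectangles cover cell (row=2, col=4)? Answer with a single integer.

Answer: 1

Derivation:
Check cell (2,4):
  A: rows 7-9 cols 4-5 -> outside (row miss)
  B: rows 0-2 cols 4-5 -> covers
  C: rows 5-6 cols 2-3 -> outside (row miss)
Count covering = 1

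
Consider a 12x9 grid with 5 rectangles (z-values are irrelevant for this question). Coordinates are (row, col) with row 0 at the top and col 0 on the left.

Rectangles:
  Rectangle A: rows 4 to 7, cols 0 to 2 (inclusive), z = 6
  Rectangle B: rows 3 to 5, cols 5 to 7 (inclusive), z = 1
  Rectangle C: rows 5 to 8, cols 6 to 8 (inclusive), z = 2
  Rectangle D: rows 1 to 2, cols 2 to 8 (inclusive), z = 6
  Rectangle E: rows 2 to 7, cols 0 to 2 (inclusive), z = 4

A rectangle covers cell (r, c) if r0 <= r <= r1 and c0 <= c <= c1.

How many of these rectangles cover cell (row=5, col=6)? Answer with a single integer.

Check cell (5,6):
  A: rows 4-7 cols 0-2 -> outside (col miss)
  B: rows 3-5 cols 5-7 -> covers
  C: rows 5-8 cols 6-8 -> covers
  D: rows 1-2 cols 2-8 -> outside (row miss)
  E: rows 2-7 cols 0-2 -> outside (col miss)
Count covering = 2

Answer: 2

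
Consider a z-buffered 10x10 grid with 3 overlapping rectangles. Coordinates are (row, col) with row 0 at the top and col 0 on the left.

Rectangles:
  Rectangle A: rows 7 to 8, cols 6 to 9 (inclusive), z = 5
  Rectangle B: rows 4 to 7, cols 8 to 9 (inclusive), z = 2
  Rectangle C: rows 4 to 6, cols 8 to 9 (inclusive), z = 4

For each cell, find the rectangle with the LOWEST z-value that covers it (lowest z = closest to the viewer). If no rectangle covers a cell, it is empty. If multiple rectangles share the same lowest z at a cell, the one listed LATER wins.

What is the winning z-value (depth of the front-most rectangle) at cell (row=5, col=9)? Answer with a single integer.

Answer: 2

Derivation:
Check cell (5,9):
  A: rows 7-8 cols 6-9 -> outside (row miss)
  B: rows 4-7 cols 8-9 z=2 -> covers; best now B (z=2)
  C: rows 4-6 cols 8-9 z=4 -> covers; best now B (z=2)
Winner: B at z=2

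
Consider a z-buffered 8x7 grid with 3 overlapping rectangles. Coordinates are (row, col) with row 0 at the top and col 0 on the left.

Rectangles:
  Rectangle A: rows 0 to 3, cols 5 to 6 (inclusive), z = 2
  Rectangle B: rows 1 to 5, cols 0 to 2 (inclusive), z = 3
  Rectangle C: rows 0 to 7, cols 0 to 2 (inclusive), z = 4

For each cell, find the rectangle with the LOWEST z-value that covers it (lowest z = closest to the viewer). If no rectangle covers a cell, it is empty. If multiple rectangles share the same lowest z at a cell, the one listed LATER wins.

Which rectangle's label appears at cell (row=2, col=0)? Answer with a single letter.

Answer: B

Derivation:
Check cell (2,0):
  A: rows 0-3 cols 5-6 -> outside (col miss)
  B: rows 1-5 cols 0-2 z=3 -> covers; best now B (z=3)
  C: rows 0-7 cols 0-2 z=4 -> covers; best now B (z=3)
Winner: B at z=3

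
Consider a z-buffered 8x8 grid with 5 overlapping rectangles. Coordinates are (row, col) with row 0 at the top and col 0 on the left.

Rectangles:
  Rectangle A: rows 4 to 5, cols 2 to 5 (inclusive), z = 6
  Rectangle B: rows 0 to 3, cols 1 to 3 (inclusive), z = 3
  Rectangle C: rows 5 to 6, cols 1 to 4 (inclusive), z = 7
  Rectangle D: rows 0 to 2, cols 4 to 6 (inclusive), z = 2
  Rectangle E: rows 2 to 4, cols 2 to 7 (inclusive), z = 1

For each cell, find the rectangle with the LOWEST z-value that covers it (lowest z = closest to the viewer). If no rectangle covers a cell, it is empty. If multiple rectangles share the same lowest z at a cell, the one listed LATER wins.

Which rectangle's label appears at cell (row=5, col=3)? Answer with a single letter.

Check cell (5,3):
  A: rows 4-5 cols 2-5 z=6 -> covers; best now A (z=6)
  B: rows 0-3 cols 1-3 -> outside (row miss)
  C: rows 5-6 cols 1-4 z=7 -> covers; best now A (z=6)
  D: rows 0-2 cols 4-6 -> outside (row miss)
  E: rows 2-4 cols 2-7 -> outside (row miss)
Winner: A at z=6

Answer: A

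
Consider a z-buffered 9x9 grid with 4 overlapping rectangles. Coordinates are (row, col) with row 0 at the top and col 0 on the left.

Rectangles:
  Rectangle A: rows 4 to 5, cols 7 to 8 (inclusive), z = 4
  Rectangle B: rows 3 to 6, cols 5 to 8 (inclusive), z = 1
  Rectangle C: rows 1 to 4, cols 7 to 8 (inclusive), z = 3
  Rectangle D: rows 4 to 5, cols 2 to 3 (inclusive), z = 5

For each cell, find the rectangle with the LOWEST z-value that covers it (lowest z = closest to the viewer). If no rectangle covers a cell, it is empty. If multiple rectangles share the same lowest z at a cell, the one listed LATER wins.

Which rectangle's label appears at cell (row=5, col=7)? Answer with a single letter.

Check cell (5,7):
  A: rows 4-5 cols 7-8 z=4 -> covers; best now A (z=4)
  B: rows 3-6 cols 5-8 z=1 -> covers; best now B (z=1)
  C: rows 1-4 cols 7-8 -> outside (row miss)
  D: rows 4-5 cols 2-3 -> outside (col miss)
Winner: B at z=1

Answer: B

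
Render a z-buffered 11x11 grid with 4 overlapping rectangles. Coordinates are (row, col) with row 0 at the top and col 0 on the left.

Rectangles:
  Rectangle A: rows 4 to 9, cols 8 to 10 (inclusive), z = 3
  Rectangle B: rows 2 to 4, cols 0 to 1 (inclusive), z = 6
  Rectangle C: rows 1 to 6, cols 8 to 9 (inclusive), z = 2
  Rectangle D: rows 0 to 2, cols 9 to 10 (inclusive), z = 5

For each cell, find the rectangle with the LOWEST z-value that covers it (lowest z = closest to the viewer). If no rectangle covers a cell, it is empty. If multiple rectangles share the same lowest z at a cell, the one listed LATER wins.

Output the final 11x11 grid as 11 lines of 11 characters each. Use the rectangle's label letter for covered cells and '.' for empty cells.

.........DD
........CCD
BB......CCD
BB......CC.
BB......CCA
........CCA
........CCA
........AAA
........AAA
........AAA
...........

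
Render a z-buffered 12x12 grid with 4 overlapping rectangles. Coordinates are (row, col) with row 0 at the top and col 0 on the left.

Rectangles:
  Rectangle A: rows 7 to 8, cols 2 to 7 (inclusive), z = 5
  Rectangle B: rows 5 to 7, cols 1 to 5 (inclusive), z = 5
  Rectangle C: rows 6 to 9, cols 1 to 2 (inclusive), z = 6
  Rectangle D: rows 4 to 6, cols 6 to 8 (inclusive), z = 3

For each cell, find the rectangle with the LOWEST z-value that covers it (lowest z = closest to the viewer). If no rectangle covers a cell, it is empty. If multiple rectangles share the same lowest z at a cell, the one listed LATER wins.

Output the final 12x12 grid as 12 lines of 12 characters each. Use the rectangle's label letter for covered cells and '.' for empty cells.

............
............
............
............
......DDD...
.BBBBBDDD...
.BBBBBDDD...
.BBBBBAA....
.CAAAAAA....
.CC.........
............
............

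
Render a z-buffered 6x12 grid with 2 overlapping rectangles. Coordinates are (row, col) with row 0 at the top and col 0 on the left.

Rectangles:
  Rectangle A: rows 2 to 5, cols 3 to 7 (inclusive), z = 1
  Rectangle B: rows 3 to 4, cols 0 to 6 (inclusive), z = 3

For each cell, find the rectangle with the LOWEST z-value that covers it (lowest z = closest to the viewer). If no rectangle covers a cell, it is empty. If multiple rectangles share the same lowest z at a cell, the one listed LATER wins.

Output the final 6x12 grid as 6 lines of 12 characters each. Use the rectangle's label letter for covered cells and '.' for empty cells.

............
............
...AAAAA....
BBBAAAAA....
BBBAAAAA....
...AAAAA....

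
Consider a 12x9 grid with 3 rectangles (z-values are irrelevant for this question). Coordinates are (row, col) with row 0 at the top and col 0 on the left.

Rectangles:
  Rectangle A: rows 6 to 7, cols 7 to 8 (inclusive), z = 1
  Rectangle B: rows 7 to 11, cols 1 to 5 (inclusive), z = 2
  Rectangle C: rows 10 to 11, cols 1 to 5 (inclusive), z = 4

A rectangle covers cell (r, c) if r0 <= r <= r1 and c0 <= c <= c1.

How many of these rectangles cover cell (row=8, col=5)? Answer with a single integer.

Check cell (8,5):
  A: rows 6-7 cols 7-8 -> outside (row miss)
  B: rows 7-11 cols 1-5 -> covers
  C: rows 10-11 cols 1-5 -> outside (row miss)
Count covering = 1

Answer: 1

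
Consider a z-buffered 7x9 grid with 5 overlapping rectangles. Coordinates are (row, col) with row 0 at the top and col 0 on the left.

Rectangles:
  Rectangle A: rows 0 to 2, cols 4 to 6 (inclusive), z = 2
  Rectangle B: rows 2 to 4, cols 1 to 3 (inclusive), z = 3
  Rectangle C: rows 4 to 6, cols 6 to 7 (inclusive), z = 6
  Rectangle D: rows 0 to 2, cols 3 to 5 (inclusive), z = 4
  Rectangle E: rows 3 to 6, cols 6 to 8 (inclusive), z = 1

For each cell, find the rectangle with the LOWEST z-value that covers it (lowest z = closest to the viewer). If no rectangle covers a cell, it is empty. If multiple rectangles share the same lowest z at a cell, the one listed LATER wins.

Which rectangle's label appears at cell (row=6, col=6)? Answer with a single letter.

Check cell (6,6):
  A: rows 0-2 cols 4-6 -> outside (row miss)
  B: rows 2-4 cols 1-3 -> outside (row miss)
  C: rows 4-6 cols 6-7 z=6 -> covers; best now C (z=6)
  D: rows 0-2 cols 3-5 -> outside (row miss)
  E: rows 3-6 cols 6-8 z=1 -> covers; best now E (z=1)
Winner: E at z=1

Answer: E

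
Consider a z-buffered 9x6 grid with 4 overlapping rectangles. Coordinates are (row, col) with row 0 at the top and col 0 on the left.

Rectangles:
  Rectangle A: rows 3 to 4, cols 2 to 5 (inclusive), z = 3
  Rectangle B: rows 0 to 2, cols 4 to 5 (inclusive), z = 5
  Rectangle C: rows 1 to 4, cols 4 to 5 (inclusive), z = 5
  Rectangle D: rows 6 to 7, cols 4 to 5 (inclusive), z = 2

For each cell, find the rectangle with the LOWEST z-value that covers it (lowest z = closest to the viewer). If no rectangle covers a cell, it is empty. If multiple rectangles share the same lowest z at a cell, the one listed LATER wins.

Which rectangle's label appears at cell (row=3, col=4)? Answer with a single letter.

Check cell (3,4):
  A: rows 3-4 cols 2-5 z=3 -> covers; best now A (z=3)
  B: rows 0-2 cols 4-5 -> outside (row miss)
  C: rows 1-4 cols 4-5 z=5 -> covers; best now A (z=3)
  D: rows 6-7 cols 4-5 -> outside (row miss)
Winner: A at z=3

Answer: A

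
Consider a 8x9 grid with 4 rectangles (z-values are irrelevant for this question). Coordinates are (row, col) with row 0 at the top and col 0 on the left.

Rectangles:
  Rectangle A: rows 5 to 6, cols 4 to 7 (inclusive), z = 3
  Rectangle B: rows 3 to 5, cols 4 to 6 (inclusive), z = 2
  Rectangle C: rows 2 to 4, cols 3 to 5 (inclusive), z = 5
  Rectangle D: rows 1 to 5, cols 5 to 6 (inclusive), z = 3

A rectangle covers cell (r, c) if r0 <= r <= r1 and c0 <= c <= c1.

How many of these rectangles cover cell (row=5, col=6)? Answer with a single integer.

Answer: 3

Derivation:
Check cell (5,6):
  A: rows 5-6 cols 4-7 -> covers
  B: rows 3-5 cols 4-6 -> covers
  C: rows 2-4 cols 3-5 -> outside (row miss)
  D: rows 1-5 cols 5-6 -> covers
Count covering = 3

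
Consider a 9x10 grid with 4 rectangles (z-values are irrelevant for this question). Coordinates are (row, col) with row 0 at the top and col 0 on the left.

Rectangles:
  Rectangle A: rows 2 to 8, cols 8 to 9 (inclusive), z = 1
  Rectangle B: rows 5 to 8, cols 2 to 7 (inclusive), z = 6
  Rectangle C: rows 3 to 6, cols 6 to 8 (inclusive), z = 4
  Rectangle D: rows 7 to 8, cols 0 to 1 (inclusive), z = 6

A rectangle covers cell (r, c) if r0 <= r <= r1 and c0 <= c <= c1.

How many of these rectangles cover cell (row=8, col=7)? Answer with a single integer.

Answer: 1

Derivation:
Check cell (8,7):
  A: rows 2-8 cols 8-9 -> outside (col miss)
  B: rows 5-8 cols 2-7 -> covers
  C: rows 3-6 cols 6-8 -> outside (row miss)
  D: rows 7-8 cols 0-1 -> outside (col miss)
Count covering = 1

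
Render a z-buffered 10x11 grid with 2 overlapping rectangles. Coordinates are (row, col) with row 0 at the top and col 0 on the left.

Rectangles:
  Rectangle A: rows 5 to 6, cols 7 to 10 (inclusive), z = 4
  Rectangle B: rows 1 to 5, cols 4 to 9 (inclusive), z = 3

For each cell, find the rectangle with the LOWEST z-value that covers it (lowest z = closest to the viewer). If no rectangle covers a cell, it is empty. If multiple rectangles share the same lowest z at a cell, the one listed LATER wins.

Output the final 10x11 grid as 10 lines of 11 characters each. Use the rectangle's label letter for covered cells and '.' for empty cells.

...........
....BBBBBB.
....BBBBBB.
....BBBBBB.
....BBBBBB.
....BBBBBBA
.......AAAA
...........
...........
...........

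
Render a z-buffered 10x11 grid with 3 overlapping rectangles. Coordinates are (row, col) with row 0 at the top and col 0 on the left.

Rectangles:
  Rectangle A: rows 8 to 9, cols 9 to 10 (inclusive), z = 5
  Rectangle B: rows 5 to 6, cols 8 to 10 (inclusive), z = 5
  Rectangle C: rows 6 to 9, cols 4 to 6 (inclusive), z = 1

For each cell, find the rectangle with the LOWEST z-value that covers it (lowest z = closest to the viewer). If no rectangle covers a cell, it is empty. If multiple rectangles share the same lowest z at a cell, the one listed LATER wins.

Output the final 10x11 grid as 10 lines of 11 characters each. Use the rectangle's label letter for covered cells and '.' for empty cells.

...........
...........
...........
...........
...........
........BBB
....CCC.BBB
....CCC....
....CCC..AA
....CCC..AA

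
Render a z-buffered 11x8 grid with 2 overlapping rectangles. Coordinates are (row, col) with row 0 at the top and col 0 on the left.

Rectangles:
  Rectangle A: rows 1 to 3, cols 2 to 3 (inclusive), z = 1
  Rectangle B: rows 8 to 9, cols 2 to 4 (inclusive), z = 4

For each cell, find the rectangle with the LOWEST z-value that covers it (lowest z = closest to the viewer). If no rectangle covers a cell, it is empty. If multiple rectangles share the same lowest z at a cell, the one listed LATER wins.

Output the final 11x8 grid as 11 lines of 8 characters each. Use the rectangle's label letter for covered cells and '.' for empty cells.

........
..AA....
..AA....
..AA....
........
........
........
........
..BBB...
..BBB...
........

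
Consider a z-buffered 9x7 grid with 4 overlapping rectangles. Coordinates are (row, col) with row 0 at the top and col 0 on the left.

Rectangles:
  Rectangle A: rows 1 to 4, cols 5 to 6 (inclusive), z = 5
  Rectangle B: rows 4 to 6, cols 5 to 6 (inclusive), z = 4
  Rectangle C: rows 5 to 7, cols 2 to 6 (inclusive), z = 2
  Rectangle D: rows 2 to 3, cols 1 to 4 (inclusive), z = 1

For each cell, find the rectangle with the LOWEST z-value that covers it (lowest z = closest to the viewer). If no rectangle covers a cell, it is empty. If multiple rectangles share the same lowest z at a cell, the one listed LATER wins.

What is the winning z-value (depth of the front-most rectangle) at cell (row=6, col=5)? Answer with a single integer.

Check cell (6,5):
  A: rows 1-4 cols 5-6 -> outside (row miss)
  B: rows 4-6 cols 5-6 z=4 -> covers; best now B (z=4)
  C: rows 5-7 cols 2-6 z=2 -> covers; best now C (z=2)
  D: rows 2-3 cols 1-4 -> outside (row miss)
Winner: C at z=2

Answer: 2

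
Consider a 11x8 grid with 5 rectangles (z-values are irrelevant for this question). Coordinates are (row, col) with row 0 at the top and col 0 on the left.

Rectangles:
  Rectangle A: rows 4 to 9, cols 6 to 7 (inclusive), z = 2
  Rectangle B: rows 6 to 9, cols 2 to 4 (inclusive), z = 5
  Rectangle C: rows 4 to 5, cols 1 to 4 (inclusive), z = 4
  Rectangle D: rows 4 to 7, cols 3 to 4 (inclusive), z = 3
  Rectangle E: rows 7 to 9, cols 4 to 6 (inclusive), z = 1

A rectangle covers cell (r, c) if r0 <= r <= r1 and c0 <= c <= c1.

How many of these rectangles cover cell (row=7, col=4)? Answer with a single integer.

Answer: 3

Derivation:
Check cell (7,4):
  A: rows 4-9 cols 6-7 -> outside (col miss)
  B: rows 6-9 cols 2-4 -> covers
  C: rows 4-5 cols 1-4 -> outside (row miss)
  D: rows 4-7 cols 3-4 -> covers
  E: rows 7-9 cols 4-6 -> covers
Count covering = 3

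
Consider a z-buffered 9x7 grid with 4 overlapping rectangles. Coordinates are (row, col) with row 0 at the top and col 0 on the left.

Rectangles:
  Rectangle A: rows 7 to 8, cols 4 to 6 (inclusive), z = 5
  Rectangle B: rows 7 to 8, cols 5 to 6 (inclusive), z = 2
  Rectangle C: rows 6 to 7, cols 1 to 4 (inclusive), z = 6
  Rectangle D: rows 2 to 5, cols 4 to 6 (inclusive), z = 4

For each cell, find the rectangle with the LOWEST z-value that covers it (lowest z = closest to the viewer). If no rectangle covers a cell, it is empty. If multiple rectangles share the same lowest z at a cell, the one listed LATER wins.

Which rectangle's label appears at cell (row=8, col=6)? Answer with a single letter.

Check cell (8,6):
  A: rows 7-8 cols 4-6 z=5 -> covers; best now A (z=5)
  B: rows 7-8 cols 5-6 z=2 -> covers; best now B (z=2)
  C: rows 6-7 cols 1-4 -> outside (row miss)
  D: rows 2-5 cols 4-6 -> outside (row miss)
Winner: B at z=2

Answer: B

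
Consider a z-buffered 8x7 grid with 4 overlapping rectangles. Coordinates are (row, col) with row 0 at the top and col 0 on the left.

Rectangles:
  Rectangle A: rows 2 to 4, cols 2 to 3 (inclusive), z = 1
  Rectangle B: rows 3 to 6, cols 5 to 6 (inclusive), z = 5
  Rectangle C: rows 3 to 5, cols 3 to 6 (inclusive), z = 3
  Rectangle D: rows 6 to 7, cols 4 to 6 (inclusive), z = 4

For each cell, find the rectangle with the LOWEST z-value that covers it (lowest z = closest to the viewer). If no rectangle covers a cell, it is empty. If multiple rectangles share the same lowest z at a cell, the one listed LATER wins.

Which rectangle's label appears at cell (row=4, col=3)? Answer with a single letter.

Check cell (4,3):
  A: rows 2-4 cols 2-3 z=1 -> covers; best now A (z=1)
  B: rows 3-6 cols 5-6 -> outside (col miss)
  C: rows 3-5 cols 3-6 z=3 -> covers; best now A (z=1)
  D: rows 6-7 cols 4-6 -> outside (row miss)
Winner: A at z=1

Answer: A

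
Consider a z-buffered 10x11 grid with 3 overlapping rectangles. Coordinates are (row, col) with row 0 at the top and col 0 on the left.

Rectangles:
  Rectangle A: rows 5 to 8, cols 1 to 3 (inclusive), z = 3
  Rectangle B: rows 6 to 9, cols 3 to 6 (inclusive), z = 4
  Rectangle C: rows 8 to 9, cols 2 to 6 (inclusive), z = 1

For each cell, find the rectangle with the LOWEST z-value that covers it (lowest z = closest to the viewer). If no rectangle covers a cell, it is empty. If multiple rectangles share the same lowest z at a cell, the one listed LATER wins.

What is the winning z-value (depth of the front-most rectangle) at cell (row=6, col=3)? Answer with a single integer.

Answer: 3

Derivation:
Check cell (6,3):
  A: rows 5-8 cols 1-3 z=3 -> covers; best now A (z=3)
  B: rows 6-9 cols 3-6 z=4 -> covers; best now A (z=3)
  C: rows 8-9 cols 2-6 -> outside (row miss)
Winner: A at z=3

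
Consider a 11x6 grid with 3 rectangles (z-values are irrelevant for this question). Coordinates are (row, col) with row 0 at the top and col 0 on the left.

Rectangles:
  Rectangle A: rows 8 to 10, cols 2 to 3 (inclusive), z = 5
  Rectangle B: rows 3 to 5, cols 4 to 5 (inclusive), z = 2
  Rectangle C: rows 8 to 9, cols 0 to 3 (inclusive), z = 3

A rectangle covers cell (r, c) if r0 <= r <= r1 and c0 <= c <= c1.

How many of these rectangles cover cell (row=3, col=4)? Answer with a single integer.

Check cell (3,4):
  A: rows 8-10 cols 2-3 -> outside (row miss)
  B: rows 3-5 cols 4-5 -> covers
  C: rows 8-9 cols 0-3 -> outside (row miss)
Count covering = 1

Answer: 1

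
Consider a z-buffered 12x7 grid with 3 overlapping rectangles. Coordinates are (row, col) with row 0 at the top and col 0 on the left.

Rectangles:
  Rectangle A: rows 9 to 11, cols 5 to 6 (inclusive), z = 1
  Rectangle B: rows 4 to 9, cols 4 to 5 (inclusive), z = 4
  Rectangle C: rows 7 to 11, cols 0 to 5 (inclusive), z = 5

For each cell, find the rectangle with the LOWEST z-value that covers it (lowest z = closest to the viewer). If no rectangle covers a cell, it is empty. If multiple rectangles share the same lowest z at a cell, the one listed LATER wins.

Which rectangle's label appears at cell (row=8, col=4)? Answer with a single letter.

Check cell (8,4):
  A: rows 9-11 cols 5-6 -> outside (row miss)
  B: rows 4-9 cols 4-5 z=4 -> covers; best now B (z=4)
  C: rows 7-11 cols 0-5 z=5 -> covers; best now B (z=4)
Winner: B at z=4

Answer: B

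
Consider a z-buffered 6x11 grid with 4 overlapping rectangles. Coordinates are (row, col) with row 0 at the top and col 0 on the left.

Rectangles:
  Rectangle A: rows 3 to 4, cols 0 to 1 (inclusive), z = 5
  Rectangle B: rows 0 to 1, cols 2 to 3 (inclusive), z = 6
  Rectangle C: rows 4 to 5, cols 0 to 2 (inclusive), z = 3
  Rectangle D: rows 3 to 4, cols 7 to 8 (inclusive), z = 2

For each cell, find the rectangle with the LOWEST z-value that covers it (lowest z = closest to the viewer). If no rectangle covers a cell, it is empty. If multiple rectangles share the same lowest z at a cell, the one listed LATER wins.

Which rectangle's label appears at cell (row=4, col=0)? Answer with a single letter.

Check cell (4,0):
  A: rows 3-4 cols 0-1 z=5 -> covers; best now A (z=5)
  B: rows 0-1 cols 2-3 -> outside (row miss)
  C: rows 4-5 cols 0-2 z=3 -> covers; best now C (z=3)
  D: rows 3-4 cols 7-8 -> outside (col miss)
Winner: C at z=3

Answer: C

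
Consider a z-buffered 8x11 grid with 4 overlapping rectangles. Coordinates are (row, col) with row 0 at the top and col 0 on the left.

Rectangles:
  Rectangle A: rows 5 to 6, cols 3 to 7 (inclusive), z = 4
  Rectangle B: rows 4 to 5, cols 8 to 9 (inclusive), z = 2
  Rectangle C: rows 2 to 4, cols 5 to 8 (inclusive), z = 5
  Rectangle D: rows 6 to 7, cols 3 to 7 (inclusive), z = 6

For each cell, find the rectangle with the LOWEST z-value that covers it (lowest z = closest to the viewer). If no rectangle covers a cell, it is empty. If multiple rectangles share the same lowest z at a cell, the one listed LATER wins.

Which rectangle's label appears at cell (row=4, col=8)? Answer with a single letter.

Answer: B

Derivation:
Check cell (4,8):
  A: rows 5-6 cols 3-7 -> outside (row miss)
  B: rows 4-5 cols 8-9 z=2 -> covers; best now B (z=2)
  C: rows 2-4 cols 5-8 z=5 -> covers; best now B (z=2)
  D: rows 6-7 cols 3-7 -> outside (row miss)
Winner: B at z=2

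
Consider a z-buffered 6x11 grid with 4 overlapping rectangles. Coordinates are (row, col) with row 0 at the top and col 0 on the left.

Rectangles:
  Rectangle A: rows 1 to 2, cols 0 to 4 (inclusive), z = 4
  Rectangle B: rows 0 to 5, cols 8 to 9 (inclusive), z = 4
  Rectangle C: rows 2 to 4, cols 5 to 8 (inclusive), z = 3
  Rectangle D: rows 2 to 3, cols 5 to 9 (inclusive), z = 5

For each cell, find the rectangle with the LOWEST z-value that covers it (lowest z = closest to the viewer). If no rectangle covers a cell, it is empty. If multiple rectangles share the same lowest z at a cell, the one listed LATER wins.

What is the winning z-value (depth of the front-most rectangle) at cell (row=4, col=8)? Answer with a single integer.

Check cell (4,8):
  A: rows 1-2 cols 0-4 -> outside (row miss)
  B: rows 0-5 cols 8-9 z=4 -> covers; best now B (z=4)
  C: rows 2-4 cols 5-8 z=3 -> covers; best now C (z=3)
  D: rows 2-3 cols 5-9 -> outside (row miss)
Winner: C at z=3

Answer: 3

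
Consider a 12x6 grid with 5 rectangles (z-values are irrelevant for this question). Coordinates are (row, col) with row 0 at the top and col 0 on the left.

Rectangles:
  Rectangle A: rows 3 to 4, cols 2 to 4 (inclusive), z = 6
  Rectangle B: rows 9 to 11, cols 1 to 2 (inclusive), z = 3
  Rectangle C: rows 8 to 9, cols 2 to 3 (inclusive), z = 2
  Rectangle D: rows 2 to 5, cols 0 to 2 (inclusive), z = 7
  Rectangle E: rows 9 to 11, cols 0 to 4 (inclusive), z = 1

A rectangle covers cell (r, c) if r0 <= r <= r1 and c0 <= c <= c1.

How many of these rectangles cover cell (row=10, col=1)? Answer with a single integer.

Check cell (10,1):
  A: rows 3-4 cols 2-4 -> outside (row miss)
  B: rows 9-11 cols 1-2 -> covers
  C: rows 8-9 cols 2-3 -> outside (row miss)
  D: rows 2-5 cols 0-2 -> outside (row miss)
  E: rows 9-11 cols 0-4 -> covers
Count covering = 2

Answer: 2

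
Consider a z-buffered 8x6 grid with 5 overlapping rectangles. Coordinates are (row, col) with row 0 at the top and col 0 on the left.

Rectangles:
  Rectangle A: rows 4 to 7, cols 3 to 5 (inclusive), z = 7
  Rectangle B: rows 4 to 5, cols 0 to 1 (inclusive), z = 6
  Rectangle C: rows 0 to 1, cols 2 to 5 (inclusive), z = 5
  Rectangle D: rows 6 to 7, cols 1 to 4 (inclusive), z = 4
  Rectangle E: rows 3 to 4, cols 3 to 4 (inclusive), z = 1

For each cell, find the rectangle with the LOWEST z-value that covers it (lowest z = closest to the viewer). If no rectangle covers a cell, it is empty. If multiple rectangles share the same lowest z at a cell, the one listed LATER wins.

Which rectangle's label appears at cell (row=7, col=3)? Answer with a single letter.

Check cell (7,3):
  A: rows 4-7 cols 3-5 z=7 -> covers; best now A (z=7)
  B: rows 4-5 cols 0-1 -> outside (row miss)
  C: rows 0-1 cols 2-5 -> outside (row miss)
  D: rows 6-7 cols 1-4 z=4 -> covers; best now D (z=4)
  E: rows 3-4 cols 3-4 -> outside (row miss)
Winner: D at z=4

Answer: D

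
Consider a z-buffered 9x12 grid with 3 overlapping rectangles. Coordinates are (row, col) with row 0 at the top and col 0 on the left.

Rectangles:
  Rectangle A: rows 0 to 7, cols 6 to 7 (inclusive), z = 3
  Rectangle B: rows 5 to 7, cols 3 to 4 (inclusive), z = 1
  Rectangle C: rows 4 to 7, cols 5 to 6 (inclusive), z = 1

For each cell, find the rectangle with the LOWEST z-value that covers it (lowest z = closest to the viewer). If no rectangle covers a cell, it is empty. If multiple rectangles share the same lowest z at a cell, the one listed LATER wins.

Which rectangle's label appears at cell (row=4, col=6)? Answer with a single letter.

Answer: C

Derivation:
Check cell (4,6):
  A: rows 0-7 cols 6-7 z=3 -> covers; best now A (z=3)
  B: rows 5-7 cols 3-4 -> outside (row miss)
  C: rows 4-7 cols 5-6 z=1 -> covers; best now C (z=1)
Winner: C at z=1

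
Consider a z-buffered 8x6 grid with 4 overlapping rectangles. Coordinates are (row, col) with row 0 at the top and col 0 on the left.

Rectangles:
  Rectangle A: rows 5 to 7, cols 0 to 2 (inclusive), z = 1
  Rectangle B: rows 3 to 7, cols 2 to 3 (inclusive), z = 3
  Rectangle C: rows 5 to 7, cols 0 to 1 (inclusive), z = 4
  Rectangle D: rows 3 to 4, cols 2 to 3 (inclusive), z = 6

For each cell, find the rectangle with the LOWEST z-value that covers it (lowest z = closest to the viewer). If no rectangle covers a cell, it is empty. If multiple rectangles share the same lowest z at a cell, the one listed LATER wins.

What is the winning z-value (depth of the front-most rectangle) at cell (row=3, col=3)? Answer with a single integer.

Check cell (3,3):
  A: rows 5-7 cols 0-2 -> outside (row miss)
  B: rows 3-7 cols 2-3 z=3 -> covers; best now B (z=3)
  C: rows 5-7 cols 0-1 -> outside (row miss)
  D: rows 3-4 cols 2-3 z=6 -> covers; best now B (z=3)
Winner: B at z=3

Answer: 3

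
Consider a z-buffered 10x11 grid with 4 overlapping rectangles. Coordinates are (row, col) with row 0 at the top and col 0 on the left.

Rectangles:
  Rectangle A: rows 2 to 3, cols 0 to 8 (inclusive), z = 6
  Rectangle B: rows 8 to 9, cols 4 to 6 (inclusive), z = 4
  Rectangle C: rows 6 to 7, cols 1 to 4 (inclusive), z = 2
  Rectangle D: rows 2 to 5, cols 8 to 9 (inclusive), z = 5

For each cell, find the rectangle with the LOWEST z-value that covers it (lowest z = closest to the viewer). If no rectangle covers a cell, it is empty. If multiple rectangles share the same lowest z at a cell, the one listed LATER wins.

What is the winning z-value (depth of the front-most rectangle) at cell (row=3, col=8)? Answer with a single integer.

Check cell (3,8):
  A: rows 2-3 cols 0-8 z=6 -> covers; best now A (z=6)
  B: rows 8-9 cols 4-6 -> outside (row miss)
  C: rows 6-7 cols 1-4 -> outside (row miss)
  D: rows 2-5 cols 8-9 z=5 -> covers; best now D (z=5)
Winner: D at z=5

Answer: 5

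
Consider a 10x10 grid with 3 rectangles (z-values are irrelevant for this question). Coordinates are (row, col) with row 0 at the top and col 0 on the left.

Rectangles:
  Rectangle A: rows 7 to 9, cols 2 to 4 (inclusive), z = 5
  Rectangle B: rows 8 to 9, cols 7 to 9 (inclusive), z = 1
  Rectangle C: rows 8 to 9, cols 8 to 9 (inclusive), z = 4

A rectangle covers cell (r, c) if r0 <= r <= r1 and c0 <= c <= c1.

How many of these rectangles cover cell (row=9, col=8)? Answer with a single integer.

Answer: 2

Derivation:
Check cell (9,8):
  A: rows 7-9 cols 2-4 -> outside (col miss)
  B: rows 8-9 cols 7-9 -> covers
  C: rows 8-9 cols 8-9 -> covers
Count covering = 2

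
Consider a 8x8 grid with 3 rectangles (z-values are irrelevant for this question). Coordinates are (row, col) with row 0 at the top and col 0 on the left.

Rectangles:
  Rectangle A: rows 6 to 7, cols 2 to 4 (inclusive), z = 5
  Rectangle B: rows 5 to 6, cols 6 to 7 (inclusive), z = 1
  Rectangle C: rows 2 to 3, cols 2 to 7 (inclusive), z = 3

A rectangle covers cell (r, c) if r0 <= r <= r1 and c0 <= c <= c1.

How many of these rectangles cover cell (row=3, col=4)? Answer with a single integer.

Check cell (3,4):
  A: rows 6-7 cols 2-4 -> outside (row miss)
  B: rows 5-6 cols 6-7 -> outside (row miss)
  C: rows 2-3 cols 2-7 -> covers
Count covering = 1

Answer: 1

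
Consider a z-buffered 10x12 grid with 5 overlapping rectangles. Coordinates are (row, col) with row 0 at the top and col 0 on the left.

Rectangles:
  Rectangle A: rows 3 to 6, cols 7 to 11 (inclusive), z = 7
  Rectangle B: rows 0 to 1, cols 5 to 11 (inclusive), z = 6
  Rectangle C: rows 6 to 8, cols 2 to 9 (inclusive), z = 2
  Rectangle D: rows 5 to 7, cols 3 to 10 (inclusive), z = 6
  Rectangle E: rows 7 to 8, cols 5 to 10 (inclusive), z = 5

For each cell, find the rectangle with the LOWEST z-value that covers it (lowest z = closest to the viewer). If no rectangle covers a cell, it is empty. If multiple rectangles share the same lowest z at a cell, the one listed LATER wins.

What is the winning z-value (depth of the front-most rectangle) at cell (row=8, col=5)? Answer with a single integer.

Check cell (8,5):
  A: rows 3-6 cols 7-11 -> outside (row miss)
  B: rows 0-1 cols 5-11 -> outside (row miss)
  C: rows 6-8 cols 2-9 z=2 -> covers; best now C (z=2)
  D: rows 5-7 cols 3-10 -> outside (row miss)
  E: rows 7-8 cols 5-10 z=5 -> covers; best now C (z=2)
Winner: C at z=2

Answer: 2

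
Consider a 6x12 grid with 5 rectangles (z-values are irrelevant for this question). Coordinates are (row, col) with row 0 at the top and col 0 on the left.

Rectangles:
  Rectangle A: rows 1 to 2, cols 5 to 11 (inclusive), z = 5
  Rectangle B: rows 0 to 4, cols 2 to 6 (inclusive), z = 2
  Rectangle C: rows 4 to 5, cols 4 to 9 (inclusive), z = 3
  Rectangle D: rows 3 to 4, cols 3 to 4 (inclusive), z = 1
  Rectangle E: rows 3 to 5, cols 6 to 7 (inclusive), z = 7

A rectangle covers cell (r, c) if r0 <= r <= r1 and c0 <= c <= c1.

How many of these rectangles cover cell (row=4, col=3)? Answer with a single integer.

Answer: 2

Derivation:
Check cell (4,3):
  A: rows 1-2 cols 5-11 -> outside (row miss)
  B: rows 0-4 cols 2-6 -> covers
  C: rows 4-5 cols 4-9 -> outside (col miss)
  D: rows 3-4 cols 3-4 -> covers
  E: rows 3-5 cols 6-7 -> outside (col miss)
Count covering = 2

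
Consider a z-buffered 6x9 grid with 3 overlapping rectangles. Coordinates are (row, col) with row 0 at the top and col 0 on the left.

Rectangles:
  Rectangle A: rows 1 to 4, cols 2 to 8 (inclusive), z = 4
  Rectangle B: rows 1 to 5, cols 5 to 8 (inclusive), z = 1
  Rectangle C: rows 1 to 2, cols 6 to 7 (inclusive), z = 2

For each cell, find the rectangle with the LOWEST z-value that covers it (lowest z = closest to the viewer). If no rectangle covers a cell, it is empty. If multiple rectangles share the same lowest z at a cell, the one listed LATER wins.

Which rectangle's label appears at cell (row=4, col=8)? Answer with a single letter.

Answer: B

Derivation:
Check cell (4,8):
  A: rows 1-4 cols 2-8 z=4 -> covers; best now A (z=4)
  B: rows 1-5 cols 5-8 z=1 -> covers; best now B (z=1)
  C: rows 1-2 cols 6-7 -> outside (row miss)
Winner: B at z=1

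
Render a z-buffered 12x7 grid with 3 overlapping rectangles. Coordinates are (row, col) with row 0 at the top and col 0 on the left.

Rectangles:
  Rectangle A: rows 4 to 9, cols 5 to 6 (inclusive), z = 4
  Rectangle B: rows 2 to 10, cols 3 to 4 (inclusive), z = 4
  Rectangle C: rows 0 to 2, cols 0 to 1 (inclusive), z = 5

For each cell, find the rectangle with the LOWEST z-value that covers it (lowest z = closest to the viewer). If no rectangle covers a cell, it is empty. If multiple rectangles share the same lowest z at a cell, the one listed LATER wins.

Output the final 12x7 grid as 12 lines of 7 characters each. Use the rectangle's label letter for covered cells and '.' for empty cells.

CC.....
CC.....
CC.BB..
...BB..
...BBAA
...BBAA
...BBAA
...BBAA
...BBAA
...BBAA
...BB..
.......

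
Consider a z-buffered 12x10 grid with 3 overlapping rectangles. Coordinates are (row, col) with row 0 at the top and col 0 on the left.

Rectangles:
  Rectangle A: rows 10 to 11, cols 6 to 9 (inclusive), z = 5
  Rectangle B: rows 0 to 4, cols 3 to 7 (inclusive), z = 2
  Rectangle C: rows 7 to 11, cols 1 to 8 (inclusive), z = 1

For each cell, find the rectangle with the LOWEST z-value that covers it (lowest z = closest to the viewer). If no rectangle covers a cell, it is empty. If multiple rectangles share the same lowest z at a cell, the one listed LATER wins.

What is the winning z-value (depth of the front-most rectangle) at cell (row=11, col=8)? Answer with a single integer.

Check cell (11,8):
  A: rows 10-11 cols 6-9 z=5 -> covers; best now A (z=5)
  B: rows 0-4 cols 3-7 -> outside (row miss)
  C: rows 7-11 cols 1-8 z=1 -> covers; best now C (z=1)
Winner: C at z=1

Answer: 1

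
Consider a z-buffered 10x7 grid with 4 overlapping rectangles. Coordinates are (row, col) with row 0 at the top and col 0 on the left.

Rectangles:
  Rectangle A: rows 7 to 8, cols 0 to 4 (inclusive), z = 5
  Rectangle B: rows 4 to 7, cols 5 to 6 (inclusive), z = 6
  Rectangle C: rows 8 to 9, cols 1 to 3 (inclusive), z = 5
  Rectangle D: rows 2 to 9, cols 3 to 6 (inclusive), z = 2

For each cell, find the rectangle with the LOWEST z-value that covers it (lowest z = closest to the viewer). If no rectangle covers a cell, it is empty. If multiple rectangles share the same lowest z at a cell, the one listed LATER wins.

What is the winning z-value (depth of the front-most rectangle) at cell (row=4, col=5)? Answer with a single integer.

Check cell (4,5):
  A: rows 7-8 cols 0-4 -> outside (row miss)
  B: rows 4-7 cols 5-6 z=6 -> covers; best now B (z=6)
  C: rows 8-9 cols 1-3 -> outside (row miss)
  D: rows 2-9 cols 3-6 z=2 -> covers; best now D (z=2)
Winner: D at z=2

Answer: 2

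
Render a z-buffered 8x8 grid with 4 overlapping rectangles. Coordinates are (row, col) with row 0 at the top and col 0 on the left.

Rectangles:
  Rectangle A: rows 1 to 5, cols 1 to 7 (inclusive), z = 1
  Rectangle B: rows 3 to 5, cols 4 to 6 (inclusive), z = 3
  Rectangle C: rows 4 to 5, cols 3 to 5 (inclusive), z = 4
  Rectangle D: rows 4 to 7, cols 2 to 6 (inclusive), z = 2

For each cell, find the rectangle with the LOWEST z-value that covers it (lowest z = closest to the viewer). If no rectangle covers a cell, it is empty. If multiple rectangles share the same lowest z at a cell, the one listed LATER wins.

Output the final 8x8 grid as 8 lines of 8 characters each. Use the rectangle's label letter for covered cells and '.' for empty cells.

........
.AAAAAAA
.AAAAAAA
.AAAAAAA
.AAAAAAA
.AAAAAAA
..DDDDD.
..DDDDD.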